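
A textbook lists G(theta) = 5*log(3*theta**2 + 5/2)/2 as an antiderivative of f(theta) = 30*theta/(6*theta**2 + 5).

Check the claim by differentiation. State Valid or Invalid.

Valid. The derivative of G reproduces f.

d/dtheta[G] = 30*theta/(6*theta**2 + 5)
This equals f(theta) exactly, so the claim holds.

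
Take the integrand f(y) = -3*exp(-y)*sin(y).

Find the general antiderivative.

F(y) = 3*exp(-y)*sin(y)/2 + 3*exp(-y)*cos(y)/2 + C

Any candidate F(y) must reproduce f(y) exactly when differentiated.
Check: d/dy[3*exp(-y)*sin(y)/2 + 3*exp(-y)*cos(y)/2] = -3*exp(-y)*sin(y) = f(y).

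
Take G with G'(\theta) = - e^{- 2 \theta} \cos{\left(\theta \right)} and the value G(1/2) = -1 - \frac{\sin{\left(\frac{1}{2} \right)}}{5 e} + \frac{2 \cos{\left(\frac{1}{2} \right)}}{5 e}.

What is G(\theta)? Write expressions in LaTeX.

Since d/d\theta undoes antidifferentiation here, G(\theta) must give back the stated G'(\theta).
A general antiderivative is - \frac{e^{- 2 \theta} \sin{\left(\theta \right)}}{5} + \frac{2 e^{- 2 \theta} \cos{\left(\theta \right)}}{5} + C.
The condition gives C = -1 - \frac{\sin{\left(\frac{1}{2} \right)}}{5 e} + \frac{2 \cos{\left(\frac{1}{2} \right)}}{5 e} - (- \frac{\sin{\left(\frac{1}{2} \right)}}{5 e} + \frac{2 \cos{\left(\frac{1}{2} \right)}}{5 e}) = -1.
So G(\theta) = \frac{\left(- 5 e^{2 \theta} - \sin{\left(\theta \right)} + 2 \cos{\left(\theta \right)}\right) e^{- 2 \theta}}{5}.
Check: d/d\theta[\frac{\left(- 5 e^{2 \theta} - \sin{\left(\theta \right)} + 2 \cos{\left(\theta \right)}\right) e^{- 2 \theta}}{5}] = - e^{- 2 \theta} \cos{\left(\theta \right)} = G'(\theta).

G(\theta) = \frac{\left(- 5 e^{2 \theta} - \sin{\left(\theta \right)} + 2 \cos{\left(\theta \right)}\right) e^{- 2 \theta}}{5}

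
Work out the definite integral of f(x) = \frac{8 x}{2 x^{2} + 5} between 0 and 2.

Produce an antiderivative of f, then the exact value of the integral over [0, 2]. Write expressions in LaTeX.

Antiderivative: F(x) = 2 \log{\left(2 x^{2} + 5 \right)}; value = - 2 \log{\left(5 \right)} + 2 \log{\left(13 \right)}

f matches the chain-rule pattern g'(h)*h' with inner function h(x) = 2 x^{2} + 5; substituting u = h(x) collapses the integral.
F(x) = 2 \log{\left(2 x^{2} + 5 \right)} is an antiderivative of f.
Check: d/dx[2 \log{\left(2 x^{2} + 5 \right)}] = \frac{8 x}{2 x^{2} + 5} = f(x).
F(2) = 2 \log{\left(13 \right)}; F(0) = 2 \log{\left(5 \right)}.
Integral = F(2) - F(0) = - 2 \log{\left(5 \right)} + 2 \log{\left(13 \right)}.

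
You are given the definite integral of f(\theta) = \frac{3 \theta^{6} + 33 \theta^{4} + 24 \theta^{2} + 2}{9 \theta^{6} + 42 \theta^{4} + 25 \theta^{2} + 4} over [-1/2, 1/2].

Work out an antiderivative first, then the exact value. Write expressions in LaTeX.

A candidate is checked by its d/d\theta: the result must match f(\theta).
F(\theta) = \frac{\theta^{3}}{3 \theta^{2} + 1} + \operatorname{atan}{\left(\frac{\theta}{2} \right)} is an antiderivative of f.
Check: d/d\theta[\frac{\theta^{3}}{3 \theta^{2} + 1} + \operatorname{atan}{\left(\frac{\theta}{2} \right)}] = \frac{3 \theta^{6} + 33 \theta^{4} + 24 \theta^{2} + 2}{9 \theta^{6} + 42 \theta^{4} + 25 \theta^{2} + 4} = f(\theta).
F(1/2) = \frac{1}{14} + \operatorname{atan}{\left(\frac{1}{4} \right)}; F(-1/2) = - \operatorname{atan}{\left(\frac{1}{4} \right)} - \frac{1}{14}.
Integral = F(1/2) - F(-1/2) = \frac{1}{7} + 2 \operatorname{atan}{\left(\frac{1}{4} \right)}.

Antiderivative: F(\theta) = \frac{\theta^{3}}{3 \theta^{2} + 1} + \operatorname{atan}{\left(\frac{\theta}{2} \right)}; value = \frac{1}{7} + 2 \operatorname{atan}{\left(\frac{1}{4} \right)}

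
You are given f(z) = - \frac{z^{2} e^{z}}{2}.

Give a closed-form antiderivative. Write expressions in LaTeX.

Recognize the product-rule pattern: f = u'v + uv' with u = - \frac{z^{2}}{2} + z - 1, v = e^{z}, so integration by parts undoes it.
Check: d/dz[\frac{\left(- z^{2} + 2 z - 2\right) e^{z}}{2}] = - \frac{z^{2} e^{z}}{2} = f(z).

An antiderivative is F(z) = \frac{\left(- z^{2} + 2 z - 2\right) e^{z}}{2}.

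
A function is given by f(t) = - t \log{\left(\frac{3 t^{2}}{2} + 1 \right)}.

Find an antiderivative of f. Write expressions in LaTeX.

A candidate is checked by its d/dt: the result must match f(t).
Check: d/dt[- \frac{t^{2} \log{\left(\frac{3 t^{2}}{2} + 1 \right)}}{2} + \frac{t^{2}}{2} - \frac{\log{\left(3 t^{2} + 2 \right)}}{3}] = - t \log{\left(\frac{3 t^{2}}{2} + 1 \right)} = f(t).

An antiderivative is F(t) = - \frac{t^{2} \log{\left(\frac{3 t^{2}}{2} + 1 \right)}}{2} + \frac{t^{2}}{2} - \frac{\log{\left(3 t^{2} + 2 \right)}}{3}.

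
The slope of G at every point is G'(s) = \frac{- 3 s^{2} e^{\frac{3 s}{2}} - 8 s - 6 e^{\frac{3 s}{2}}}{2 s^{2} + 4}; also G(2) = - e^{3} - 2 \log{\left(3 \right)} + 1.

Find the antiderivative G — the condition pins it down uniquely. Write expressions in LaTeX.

Whatever form G(s) takes, its d/ds must return the stated G'(s).
A general antiderivative is - e^{\frac{3 s}{2}} - 2 \log{\left(\frac{s^{2}}{2} + 1 \right)} + C.
The condition gives C = - e^{3} - 2 \log{\left(3 \right)} + 1 - (- e^{3} - 2 \log{\left(3 \right)}) = 1.
So G(s) = - e^{\frac{3 s}{2}} - 2 \log{\left(\frac{s^{2}}{2} + 1 \right)} + 1.
Check: d/ds[- e^{\frac{3 s}{2}} - 2 \log{\left(\frac{s^{2}}{2} + 1 \right)} + 1] = \frac{- 3 s^{2} e^{\frac{3 s}{2}} - 8 s - 6 e^{\frac{3 s}{2}}}{2 s^{2} + 4} = G'(s).

G(s) = - e^{\frac{3 s}{2}} - 2 \log{\left(\frac{s^{2}}{2} + 1 \right)} + 1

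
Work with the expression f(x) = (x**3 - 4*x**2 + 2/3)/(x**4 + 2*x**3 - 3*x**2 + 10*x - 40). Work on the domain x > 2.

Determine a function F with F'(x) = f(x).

Factor the denominator (3*(x - 2)*(x + 4)*(x**2 + 5)) and decompose: f = (71*x - 956)/(567*(x**2 + 5)) + 191/(189*(x + 4)) - 11/(81*(x - 2)); each piece integrates to a log, atan, or power term.
Check: d/dx[-(770*log(x - 2) - 5730*log(x + 4) - 355*log(x**2 + 5) + 1912*sqrt(5)*atan(sqrt(5)*x/5))/5670] = (3*x**3 - 12*x**2 + 2)/(3*x**4 + 6*x**3 - 9*x**2 + 30*x - 120), which equals f(x).

An antiderivative is F(x) = -(770*log(x - 2) - 5730*log(x + 4) - 355*log(x**2 + 5) + 1912*sqrt(5)*atan(sqrt(5)*x/5))/5670.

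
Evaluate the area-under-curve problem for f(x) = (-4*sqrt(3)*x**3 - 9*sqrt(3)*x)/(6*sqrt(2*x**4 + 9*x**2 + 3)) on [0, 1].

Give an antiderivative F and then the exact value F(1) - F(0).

Antiderivative: F(x) = -sqrt(2*x**4/3 + 3*x**2 + 1)/2; value = 1/2 - sqrt(42)/6

f matches the chain-rule pattern g'(h)*h' with inner function h(x) = 2*x**4/3 + 3*x**2 + 1; substituting u = h(x) collapses the integral.
F(x) = -sqrt(2*x**4/3 + 3*x**2 + 1)/2 is an antiderivative of f.
Check: d/dx[-sqrt(2*x**4/3 + 3*x**2 + 1)/2] = (-4*sqrt(3)*x**3 - 9*sqrt(3)*x)/(6*sqrt(2*x**4 + 9*x**2 + 3)) = f(x).
F(1) = -sqrt(42)/6; F(0) = -1/2.
Integral = F(1) - F(0) = 1/2 - sqrt(42)/6.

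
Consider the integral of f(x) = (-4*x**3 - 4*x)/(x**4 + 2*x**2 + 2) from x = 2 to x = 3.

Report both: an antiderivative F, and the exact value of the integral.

f matches the chain-rule pattern g'(h)*h' with inner function h(x) = x**4 + 2*x**2 + 2; substituting u = h(x) collapses the integral.
F(x) = -log(x**4 + 2*x**2 + 2) is an antiderivative of f.
Check: d/dx[-log(x**4 + 2*x**2 + 2)] = (-4*x**3 - 4*x)/(x**4 + 2*x**2 + 2) = f(x).
F(3) = -log(101); F(2) = -log(26).
Integral = F(3) - F(2) = -log(101) + log(26).

Antiderivative: F(x) = -log(x**4 + 2*x**2 + 2); value = -log(101) + log(26)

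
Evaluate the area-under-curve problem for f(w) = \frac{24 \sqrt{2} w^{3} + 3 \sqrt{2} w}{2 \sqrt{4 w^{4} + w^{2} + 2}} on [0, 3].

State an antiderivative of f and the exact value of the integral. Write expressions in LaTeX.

The substitution u = 2 w^{4} + \frac{w^{2}}{2} + 1 works: f is exactly (dF/du)*(du/dw) for that inner function.
F(w) = 3 \sqrt{2 w^{4} + \frac{w^{2}}{2} + 1} is an antiderivative of f.
Check: d/dw[3 \sqrt{2 w^{4} + \frac{w^{2}}{2} + 1}] = \frac{24 \sqrt{2} w^{3} + 3 \sqrt{2} w}{2 \sqrt{4 w^{4} + w^{2} + 2}} = f(w).
F(3) = \frac{3 \sqrt{670}}{2}; F(0) = 3.
Integral = F(3) - F(0) = -3 + \frac{3 \sqrt{670}}{2}.

Antiderivative: F(w) = 3 \sqrt{2 w^{4} + \frac{w^{2}}{2} + 1}; value = -3 + \frac{3 \sqrt{670}}{2}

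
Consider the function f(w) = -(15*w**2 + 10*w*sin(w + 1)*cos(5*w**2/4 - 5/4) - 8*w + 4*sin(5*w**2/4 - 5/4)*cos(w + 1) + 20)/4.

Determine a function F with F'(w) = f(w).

An antiderivative is F(w) = -(5*w**3 - 4*w**2 + 20*w + 4*sin(w + 1)*sin(5*w**2/4 - 5/4) - 1)/4.

Whatever form F(w) takes, F'(w) = f(w) is non-negotiable.
Check: d/dw[-(5*w**3 - 4*w**2 + 20*w + 4*sin(w + 1)*sin(5*w**2/4 - 5/4) - 1)/4] = -15*w**2/4 - 5*w*sin(w + 1)*cos(5*w**2/4 - 5/4)/2 + 2*w - sin(5*w**2/4 - 5/4)*cos(w + 1) - 5, which equals f(w).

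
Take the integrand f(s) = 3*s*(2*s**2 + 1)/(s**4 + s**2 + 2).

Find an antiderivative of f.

The substitution u = s**4 + s**2 + 2 works: f is exactly (dF/du)*(du/ds) for that inner function.
Check: d/ds[3*log(s**4 + s**2 + 2)/2] = (6*s**3 + 3*s)/(s**4 + s**2 + 2), which equals f(s).

An antiderivative is F(s) = 3*log(s**4 + s**2 + 2)/2.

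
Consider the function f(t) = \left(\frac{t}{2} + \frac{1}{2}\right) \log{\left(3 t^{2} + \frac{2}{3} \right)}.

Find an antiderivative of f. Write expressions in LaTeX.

An antiderivative is F(t) = \frac{- 9 t^{2} + 9 t \left(t + 2\right) \log{\left(3 t^{2} + \frac{2}{3} \right)} - 36 t + 2 \log{\left(t^{2} + \frac{2}{9} \right)} + 12 \sqrt{2} \operatorname{atan}{\left(\frac{3 \sqrt{2} t}{2} \right)}}{36}.

An antiderivative F(t) passes only if d/dt[F] lands on f(t) exactly.
Check: d/dt[\frac{- 9 t^{2} + 9 t \left(t + 2\right) \log{\left(3 t^{2} + \frac{2}{3} \right)} - 36 t + 2 \log{\left(t^{2} + \frac{2}{9} \right)} + 12 \sqrt{2} \operatorname{atan}{\left(\frac{3 \sqrt{2} t}{2} \right)}}{36}] = \frac{t \log{\left(3 t^{2} + \frac{2}{3} \right)}}{2} + \frac{\log{\left(3 t^{2} + \frac{2}{3} \right)}}{2}, which equals f(t).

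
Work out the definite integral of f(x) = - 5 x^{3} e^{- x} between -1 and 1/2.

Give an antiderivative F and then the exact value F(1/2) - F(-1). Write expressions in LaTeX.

Antiderivative: F(x) = \left(5 x^{3} + 15 x^{2} + 30 x + 30\right) e^{- x}; value = - 10 e + \frac{395}{8 e^{\frac{1}{2}}}

Recognize the product-rule pattern: f = u'v + uv' with u = 5 x^{3} + 15 x^{2} + 30 x + 30, v = e^{- x}, so integration by parts undoes it.
F(x) = \left(5 x^{3} + 15 x^{2} + 30 x + 30\right) e^{- x} is an antiderivative of f.
Check: d/dx[\left(5 x^{3} + 15 x^{2} + 30 x + 30\right) e^{- x}] = - 5 x^{3} e^{- x} = f(x).
F(1/2) = \frac{395}{8 e^{\frac{1}{2}}}; F(-1) = 10 e.
Integral = F(1/2) - F(-1) = - 10 e + \frac{395}{8 e^{\frac{1}{2}}}.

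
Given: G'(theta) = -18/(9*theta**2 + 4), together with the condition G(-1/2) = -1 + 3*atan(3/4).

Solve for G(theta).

G(theta) = -3*atan(3*theta/2) - 1

Differentiate the proposed G(theta) back; it has to land on the given G'(theta).
A general antiderivative is -3*atan(3*theta/2) + C.
The condition gives C = -1 + 3*atan(3/4) - (3*atan(3/4)) = -1.
So G(theta) = -3*atan(3*theta/2) - 1.
Check: d/dtheta[-3*atan(3*theta/2) - 1] = -18/(9*theta**2 + 4) = G'(theta).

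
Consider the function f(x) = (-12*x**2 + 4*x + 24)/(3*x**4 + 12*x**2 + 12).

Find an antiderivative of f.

An antiderivative is F(x) = 2*x/(x**2/2 + 1) - 1/(3*x**2/2 + 3).

Recognize the product-rule pattern: f = u'v + uv' with u = 1/(x**2/2 + 1), v = 2*x - 1/3, so integration by parts undoes it.
Check: d/dx[2*x/(x**2/2 + 1) - 1/(3*x**2/2 + 3)] = (-12*x**2 + 4*x + 24)/(3*x**4 + 12*x**2 + 12) = f(x).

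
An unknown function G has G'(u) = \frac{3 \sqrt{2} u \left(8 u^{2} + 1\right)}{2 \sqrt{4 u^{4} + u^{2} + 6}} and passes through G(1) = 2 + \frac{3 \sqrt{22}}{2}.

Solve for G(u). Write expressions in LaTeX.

G'(u) matches the chain-rule pattern g'(h)*h' with inner function h(u) = 2 u^{4} + \frac{u^{2}}{2} + 3; substituting w = h(u) collapses the integral.
A general antiderivative is 3 \sqrt{2 u^{4} + \frac{u^{2}}{2} + 3} + C.
The condition gives C = 2 + \frac{3 \sqrt{22}}{2} - (\frac{3 \sqrt{22}}{2}) = 2.
So G(u) = \frac{3 \sqrt{2} \sqrt{4 u^{4} + u^{2} + 6} + 4}{2}.
Check: d/du[\frac{3 \sqrt{2} \sqrt{4 u^{4} + u^{2} + 6} + 4}{2}] = \frac{24 \sqrt{2} u^{3} + 3 \sqrt{2} u}{2 \sqrt{4 u^{4} + u^{2} + 6}}, which equals G'(u).

G(u) = \frac{3 \sqrt{2} \sqrt{4 u^{4} + u^{2} + 6} + 4}{2}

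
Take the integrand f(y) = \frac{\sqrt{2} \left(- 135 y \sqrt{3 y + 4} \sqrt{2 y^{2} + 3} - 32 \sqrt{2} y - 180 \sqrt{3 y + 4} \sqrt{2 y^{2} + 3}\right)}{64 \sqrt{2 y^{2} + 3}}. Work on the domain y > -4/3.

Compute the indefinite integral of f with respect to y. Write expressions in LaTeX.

Since d/dy undoes antidifferentiation here, F'(y) = f(y) is required of F(y).
Check: d/dy[- \frac{3 \left(\frac{3 y}{2} + 2\right)^{\frac{5}{2}}}{4} - \frac{\sqrt{2 y^{2} + 3}}{2}] = \frac{\sqrt{2} \left(- 135 y \sqrt{3 y + 4} \sqrt{2 y^{2} + 3} - 32 \sqrt{2} y - 180 \sqrt{3 y + 4} \sqrt{2 y^{2} + 3}\right)}{64 \sqrt{2 y^{2} + 3}} = f(y).

F(y) = - \frac{3 \left(\frac{3 y}{2} + 2\right)^{\frac{5}{2}}}{4} - \frac{\sqrt{2 y^{2} + 3}}{2} + C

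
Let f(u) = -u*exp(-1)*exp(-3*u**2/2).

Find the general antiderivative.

The substitution w = -3*u**2/2 - 1 works: f is exactly (dF/dw)*(dw/du) for that inner function.
Check: d/du[exp(-1)*exp(-3*u**2/2)/3] = -u*exp(-1)*exp(-3*u**2/2) = f(u).

F(u) = exp(-1)*exp(-3*u**2/2)/3 + C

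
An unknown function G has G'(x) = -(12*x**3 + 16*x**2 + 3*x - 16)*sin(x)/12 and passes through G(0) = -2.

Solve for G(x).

For G(x) to be correct, d/dx[G] must agree with the stated G'(x) identically.
A general antiderivative is x**3*cos(x) - 3*x**2*sin(x) + 4*x**2*cos(x)/3 - 8*x*sin(x)/3 - 23*x*cos(x)/4 + 23*sin(x)/4 - 4*cos(x) + C.
The condition gives C = -2 - (-4) = 2.
So G(x) = x**3*cos(x) - 3*x**2*sin(x) + 4*x**2*cos(x)/3 - 8*x*sin(x)/3 - 23*x*cos(x)/4 + 23*sin(x)/4 - 4*cos(x) + 2.
Check: d/dx[x**3*cos(x) - 3*x**2*sin(x) + 4*x**2*cos(x)/3 - 8*x*sin(x)/3 - 23*x*cos(x)/4 + 23*sin(x)/4 - 4*cos(x) + 2] = -x**3*sin(x) - 4*x**2*sin(x)/3 - x*sin(x)/4 + 4*sin(x)/3, which equals G'(x).

G(x) = x**3*cos(x) - 3*x**2*sin(x) + 4*x**2*cos(x)/3 - 8*x*sin(x)/3 - 23*x*cos(x)/4 + 23*sin(x)/4 - 4*cos(x) + 2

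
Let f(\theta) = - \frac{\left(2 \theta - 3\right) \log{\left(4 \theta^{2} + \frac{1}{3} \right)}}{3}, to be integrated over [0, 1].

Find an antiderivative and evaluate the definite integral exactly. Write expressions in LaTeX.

Antiderivative: F(\theta) = \frac{\theta^{2}}{3} - 2 \theta + \left(- \frac{\theta^{2}}{3} + \theta\right) \log{\left(4 \theta^{2} + \frac{1}{3} \right)} - \frac{\log{\left(\theta^{2} + \frac{1}{12} \right)}}{36} + \frac{\sqrt{3} \operatorname{atan}{\left(2 \sqrt{3} \theta \right)}}{3}; value = - \frac{5}{3} - \frac{\log{\left(12 \right)}}{36} - \frac{\log{\left(\frac{13}{12} \right)}}{36} + \frac{\sqrt{3} \operatorname{atan}{\left(2 \sqrt{3} \right)}}{3} + \frac{2 \log{\left(\frac{13}{3} \right)}}{3}

An antiderivative F(\theta) passes only if d/d\theta[F] lands on f(\theta) exactly.
F(\theta) = \frac{\theta^{2}}{3} - 2 \theta + \left(- \frac{\theta^{2}}{3} + \theta\right) \log{\left(4 \theta^{2} + \frac{1}{3} \right)} - \frac{\log{\left(\theta^{2} + \frac{1}{12} \right)}}{36} + \frac{\sqrt{3} \operatorname{atan}{\left(2 \sqrt{3} \theta \right)}}{3} is an antiderivative of f.
Check: d/d\theta[\frac{\theta^{2}}{3} - 2 \theta + \left(- \frac{\theta^{2}}{3} + \theta\right) \log{\left(4 \theta^{2} + \frac{1}{3} \right)} - \frac{\log{\left(\theta^{2} + \frac{1}{12} \right)}}{36} + \frac{\sqrt{3} \operatorname{atan}{\left(2 \sqrt{3} \theta \right)}}{3}] = - \frac{2 \theta \log{\left(4 \theta^{2} + \frac{1}{3} \right)}}{3} + \log{\left(4 \theta^{2} + \frac{1}{3} \right)}, which equals f(\theta).
F(1) = - \frac{5}{3} - \frac{\log{\left(\frac{13}{12} \right)}}{36} + \frac{\sqrt{3} \operatorname{atan}{\left(2 \sqrt{3} \right)}}{3} + \frac{2 \log{\left(\frac{13}{3} \right)}}{3}; F(0) = \frac{\log{\left(12 \right)}}{36}.
Integral = F(1) - F(0) = - \frac{5}{3} - \frac{\log{\left(12 \right)}}{36} - \frac{\log{\left(\frac{13}{12} \right)}}{36} + \frac{\sqrt{3} \operatorname{atan}{\left(2 \sqrt{3} \right)}}{3} + \frac{2 \log{\left(\frac{13}{3} \right)}}{3}.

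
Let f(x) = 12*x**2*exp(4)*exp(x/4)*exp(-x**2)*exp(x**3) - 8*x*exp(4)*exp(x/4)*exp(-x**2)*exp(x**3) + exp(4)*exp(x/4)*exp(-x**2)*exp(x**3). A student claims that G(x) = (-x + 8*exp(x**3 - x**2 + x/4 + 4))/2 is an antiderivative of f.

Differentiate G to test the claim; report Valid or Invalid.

d/dx[G] = 12*x**2*exp(4)*exp(x/4)*exp(-x**2)*exp(x**3) - 8*x*exp(4)*exp(x/4)*exp(-x**2)*exp(x**3) + exp(4)*exp(x/4)*exp(-x**2)*exp(x**3) - 1/2
d/dx[G] - f(x) = -1/2 != 0.

Invalid: d/dx[G] - f = -1/2, which is not 0.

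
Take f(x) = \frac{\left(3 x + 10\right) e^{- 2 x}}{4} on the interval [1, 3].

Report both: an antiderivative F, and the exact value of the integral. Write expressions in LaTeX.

f has the shape u'v + uv' for u = - \frac{3 x}{8} - \frac{23}{16} and v = e^{- 2 x} — it is the derivative of the product u*v.
F(x) = \frac{\left(- 6 x - 23\right) e^{- 2 x}}{16} is an antiderivative of f.
Check: d/dx[\frac{\left(- 6 x - 23\right) e^{- 2 x}}{16}] = \frac{\left(3 x + 10\right) e^{- 2 x}}{4} = f(x).
F(3) = - \frac{41}{16 e^{6}}; F(1) = - \frac{29}{16 e^{2}}.
Integral = F(3) - F(1) = - \frac{41}{16 e^{6}} + \frac{29}{16 e^{2}}.

Antiderivative: F(x) = \frac{\left(- 6 x - 23\right) e^{- 2 x}}{16}; value = - \frac{41}{16 e^{6}} + \frac{29}{16 e^{2}}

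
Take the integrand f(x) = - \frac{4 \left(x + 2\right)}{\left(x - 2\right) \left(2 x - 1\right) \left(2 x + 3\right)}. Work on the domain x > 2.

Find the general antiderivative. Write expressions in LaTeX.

F(x) = - \frac{16 \log{\left(x - 2 \right)}}{21} + \frac{5 \log{\left(x - \frac{1}{2} \right)}}{6} - \frac{\log{\left(x + \frac{3}{2} \right)}}{14} + C

The denominator factors as \left(x - 2\right) \left(2 x - 1\right) \left(2 x + 3\right); partial fractions split f into directly integrable pieces: - \frac{1}{7 \left(2 x + 3\right)} + \frac{5}{3 \left(2 x - 1\right)} - \frac{16}{21 \left(x - 2\right)}.
Check: d/dx[- \frac{16 \log{\left(x - 2 \right)}}{21} + \frac{5 \log{\left(x - \frac{1}{2} \right)}}{6} - \frac{\log{\left(x + \frac{3}{2} \right)}}{14}] = \frac{- 4 x - 8}{4 x^{3} - 4 x^{2} - 11 x + 6}, which equals f(x).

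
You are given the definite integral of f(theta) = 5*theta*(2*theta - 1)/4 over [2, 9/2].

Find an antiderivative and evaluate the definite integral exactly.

A first test for any F(theta): its theta-derivative must equal f(theta) identically.
F(theta) = 5*theta**3/6 - 5*theta**2/8 is an antiderivative of f.
Check: d/dtheta[5*theta**3/6 - 5*theta**2/8] = 5*theta**2/2 - 5*theta/4, which equals f(theta).
F(9/2) = 2025/32; F(2) = 25/6.
Integral = F(9/2) - F(2) = 5675/96.

Antiderivative: F(theta) = 5*theta**3/6 - 5*theta**2/8; value = 5675/96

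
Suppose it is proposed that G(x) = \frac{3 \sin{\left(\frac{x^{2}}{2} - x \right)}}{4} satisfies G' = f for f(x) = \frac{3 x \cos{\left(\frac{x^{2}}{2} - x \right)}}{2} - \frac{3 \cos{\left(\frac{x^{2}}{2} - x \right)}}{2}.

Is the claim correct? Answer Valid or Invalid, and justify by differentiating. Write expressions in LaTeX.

d/dx[G] = \frac{3 x \cos{\left(\frac{x^{2}}{2} - x \right)}}{4} - \frac{3 \cos{\left(\frac{x^{2}}{2} - x \right)}}{4}
d/dx[G] - f(x) = - \frac{3 x \cos{\left(\frac{x^{2}}{2} - x \right)}}{4} + \frac{3 \cos{\left(\frac{x^{2}}{2} - x \right)}}{4} != 0.

Invalid: d/dx[G] - f = - \frac{3 x \cos{\left(\frac{x^{2}}{2} - x \right)}}{4} + \frac{3 \cos{\left(\frac{x^{2}}{2} - x \right)}}{4}, which is not 0.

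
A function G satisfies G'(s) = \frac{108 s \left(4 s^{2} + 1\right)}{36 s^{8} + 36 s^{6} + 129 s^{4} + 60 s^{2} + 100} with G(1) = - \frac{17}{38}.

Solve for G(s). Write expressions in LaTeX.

G(s) = \frac{1}{2} - \frac{3}{s^{4} + \frac{s^{2}}{2} + \frac{5}{3}}

G'(s) matches the chain-rule pattern g'(h)*h' with inner function h(s) = s^{4} + \frac{s^{2}}{2} + \frac{5}{3}; substituting u = h(s) collapses the integral.
A general antiderivative is - \frac{3}{s^{4} + \frac{s^{2}}{2} + \frac{5}{3}} + C.
The condition gives C = - \frac{17}{38} - (- \frac{18}{19}) = \frac{1}{2}.
So G(s) = \frac{1}{2} - \frac{3}{s^{4} + \frac{s^{2}}{2} + \frac{5}{3}}.
Check: d/ds[\frac{1}{2} - \frac{3}{s^{4} + \frac{s^{2}}{2} + \frac{5}{3}}] = \frac{432 s^{3} + 108 s}{36 s^{8} + 36 s^{6} + 129 s^{4} + 60 s^{2} + 100}, which equals G'(s).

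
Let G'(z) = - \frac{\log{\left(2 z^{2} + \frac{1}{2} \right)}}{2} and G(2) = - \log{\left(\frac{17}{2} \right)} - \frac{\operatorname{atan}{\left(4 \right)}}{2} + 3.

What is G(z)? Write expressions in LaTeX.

Any candidate G(z) must reproduce the stated G'(z) exactly.
A general antiderivative is - \frac{z \log{\left(2 z^{2} + \frac{1}{2} \right)}}{2} + z - \frac{\operatorname{atan}{\left(2 z \right)}}{2} + C.
The condition gives C = - \log{\left(\frac{17}{2} \right)} - \frac{\operatorname{atan}{\left(4 \right)}}{2} + 3 - (- \log{\left(\frac{17}{2} \right)} - \frac{\operatorname{atan}{\left(4 \right)}}{2} + 2) = 1.
So G(z) = \frac{- z \log{\left(2 z^{2} + \frac{1}{2} \right)} + 2 z - \operatorname{atan}{\left(2 z \right)} + 2}{2}.
Check: d/dz[\frac{- z \log{\left(2 z^{2} + \frac{1}{2} \right)} + 2 z - \operatorname{atan}{\left(2 z \right)} + 2}{2}] = - \frac{\log{\left(2 z^{2} + \frac{1}{2} \right)}}{2} = G'(z).

G(z) = \frac{- z \log{\left(2 z^{2} + \frac{1}{2} \right)} + 2 z - \operatorname{atan}{\left(2 z \right)} + 2}{2}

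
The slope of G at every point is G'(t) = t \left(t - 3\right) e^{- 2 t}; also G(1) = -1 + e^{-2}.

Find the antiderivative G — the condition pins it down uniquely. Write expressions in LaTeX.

Recognize the product-rule pattern: G'(t) = u'v + uv' with u = - \frac{t^{2}}{2} + t + \frac{1}{2}, v = e^{- 2 t}, so integration by parts undoes it.
A general antiderivative is \frac{\left(- t^{2} + 2 t + 1\right) e^{- 2 t}}{2} + C.
The condition gives C = -1 + e^{-2} - (e^{-2}) = -1.
So G(t) = - \frac{\left(t^{2} - 2 t + 2 e^{2 t} - 1\right) e^{- 2 t}}{2}.
Check: d/dt[- \frac{\left(t^{2} - 2 t + 2 e^{2 t} - 1\right) e^{- 2 t}}{2}] = \left(t^{2} - 3 t\right) e^{- 2 t}, which equals G'(t).

G(t) = - \frac{\left(t^{2} - 2 t + 2 e^{2 t} - 1\right) e^{- 2 t}}{2}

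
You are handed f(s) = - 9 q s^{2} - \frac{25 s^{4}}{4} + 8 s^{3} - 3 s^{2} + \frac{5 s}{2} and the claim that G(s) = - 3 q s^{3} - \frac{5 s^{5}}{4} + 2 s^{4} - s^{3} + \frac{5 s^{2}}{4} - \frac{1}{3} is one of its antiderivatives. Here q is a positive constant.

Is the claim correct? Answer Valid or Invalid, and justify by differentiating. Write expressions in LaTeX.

d/ds[G] = - 9 q s^{2} - \frac{25 s^{4}}{4} + 8 s^{3} - 3 s^{2} + \frac{5 s}{2}
This equals f(s) exactly, so the claim holds.

Valid - differentiating G returns exactly f.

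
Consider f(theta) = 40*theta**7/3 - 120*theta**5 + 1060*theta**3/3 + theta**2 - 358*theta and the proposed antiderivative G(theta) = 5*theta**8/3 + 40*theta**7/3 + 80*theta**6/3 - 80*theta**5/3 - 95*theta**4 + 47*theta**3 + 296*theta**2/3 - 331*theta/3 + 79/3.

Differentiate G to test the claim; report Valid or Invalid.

Invalid: d/dtheta[G] - f = 280*theta**6/3 + 280*theta**5 - 400*theta**4/3 - 2200*theta**3/3 + 140*theta**2 + 1666*theta/3 - 331/3, which is not 0.

d/dtheta[G] = 40*theta**7/3 + 280*theta**6/3 + 160*theta**5 - 400*theta**4/3 - 380*theta**3 + 141*theta**2 + 592*theta/3 - 331/3
d/dtheta[G] - f(theta) = 280*theta**6/3 + 280*theta**5 - 400*theta**4/3 - 2200*theta**3/3 + 140*theta**2 + 1666*theta/3 - 331/3 != 0.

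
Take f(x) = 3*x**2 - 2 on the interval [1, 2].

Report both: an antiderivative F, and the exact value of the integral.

Any candidate F(x) must reproduce f(x) exactly when differentiated.
F(x) = x*(x**2 - 2) is an antiderivative of f.
Check: d/dx[x*(x**2 - 2)] = 3*x**2 - 2 = f(x).
F(2) = 4; F(1) = -1.
Integral = F(2) - F(1) = 5.

Antiderivative: F(x) = x*(x**2 - 2); value = 5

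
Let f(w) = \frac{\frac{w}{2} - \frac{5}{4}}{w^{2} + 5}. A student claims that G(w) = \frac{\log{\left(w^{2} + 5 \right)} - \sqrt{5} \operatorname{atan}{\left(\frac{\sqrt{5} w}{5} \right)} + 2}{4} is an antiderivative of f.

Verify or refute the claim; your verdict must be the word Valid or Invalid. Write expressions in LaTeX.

d/dw[G] = \frac{2 w - 5}{4 w^{2} + 20}
This equals f(w) exactly, so the claim holds.

Valid - differentiating G returns exactly f.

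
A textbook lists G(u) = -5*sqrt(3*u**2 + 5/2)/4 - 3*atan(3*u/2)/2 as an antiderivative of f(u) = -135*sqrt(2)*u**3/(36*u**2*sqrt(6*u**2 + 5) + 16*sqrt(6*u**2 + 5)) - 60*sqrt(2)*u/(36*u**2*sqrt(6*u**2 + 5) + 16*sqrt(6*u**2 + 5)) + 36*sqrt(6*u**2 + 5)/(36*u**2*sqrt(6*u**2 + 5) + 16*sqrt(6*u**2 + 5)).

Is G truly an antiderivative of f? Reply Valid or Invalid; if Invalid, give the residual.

d/du[G] = (-135*sqrt(2)*u**3 - 60*sqrt(2)*u - 36*sqrt(6*u**2 + 5))/(36*u**2*sqrt(6*u**2 + 5) + 16*sqrt(6*u**2 + 5))
d/du[G] - f(u) = -18/(9*u**2 + 4) != 0.

Invalid: d/du[G] - f = -18/(9*u**2 + 4), which is not 0.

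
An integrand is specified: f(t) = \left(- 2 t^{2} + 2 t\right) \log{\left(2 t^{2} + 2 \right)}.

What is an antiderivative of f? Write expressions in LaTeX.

A first test for any F(t): its t-derivative must equal f(t) identically.
Check: d/dt[\frac{4 t^{3} + 3 t^{2} \left(3 - 2 t\right) \log{\left(2 t^{2} + 2 \right)} - 9 t^{2} - 12 t + 9 \log{\left(t^{2} + 1 \right)} + 12 \operatorname{atan}{\left(t \right)}}{9}] = - 2 t^{2} \log{\left(t^{2} + 1 \right)} - 2 t^{2} \log{\left(2 \right)} + 2 t \log{\left(t^{2} + 1 \right)} + 2 t \log{\left(2 \right)}, which equals f(t).

An antiderivative is F(t) = \frac{4 t^{3} + 3 t^{2} \left(3 - 2 t\right) \log{\left(2 t^{2} + 2 \right)} - 9 t^{2} - 12 t + 9 \log{\left(t^{2} + 1 \right)} + 12 \operatorname{atan}{\left(t \right)}}{9}.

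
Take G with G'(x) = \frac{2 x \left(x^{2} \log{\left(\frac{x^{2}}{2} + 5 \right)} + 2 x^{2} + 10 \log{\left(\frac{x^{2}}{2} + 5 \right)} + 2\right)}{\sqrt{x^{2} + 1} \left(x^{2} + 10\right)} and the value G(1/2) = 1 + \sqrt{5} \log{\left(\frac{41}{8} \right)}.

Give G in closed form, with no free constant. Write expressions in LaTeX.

G(x) = 2 \sqrt{x^{2} + 1} \log{\left(\frac{x^{2}}{2} + 5 \right)} + 1

G'(x) has the shape u'v + uv' for u = \sqrt{4 x^{2} + 4} and v = \log{\left(\frac{x^{2}}{2} + 5 \right)} — it is the derivative of the product u*v.
A general antiderivative is \sqrt{4 x^{2} + 4} \log{\left(\frac{x^{2}}{2} + 5 \right)} + C.
The condition gives C = 1 + \sqrt{5} \log{\left(\frac{41}{8} \right)} - (\sqrt{5} \log{\left(\frac{41}{8} \right)}) = 1.
So G(x) = 2 \sqrt{x^{2} + 1} \log{\left(\frac{x^{2}}{2} + 5 \right)} + 1.
Check: d/dx[2 \sqrt{x^{2} + 1} \log{\left(\frac{x^{2}}{2} + 5 \right)} + 1] = \frac{2 x^{3} \log{\left(\frac{x^{2}}{2} + 5 \right)} + 4 x^{3} + 20 x \log{\left(\frac{x^{2}}{2} + 5 \right)} + 4 x}{x^{2} \sqrt{x^{2} + 1} + 10 \sqrt{x^{2} + 1}}, which equals G'(x).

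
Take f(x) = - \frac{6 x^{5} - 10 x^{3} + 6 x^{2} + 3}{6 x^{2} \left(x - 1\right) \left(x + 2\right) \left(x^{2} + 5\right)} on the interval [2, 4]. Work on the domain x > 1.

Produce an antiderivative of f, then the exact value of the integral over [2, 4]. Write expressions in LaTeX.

Factor the denominator (6 x^{2} \left(x - 1\right) \left(x + 2\right) \left(x^{2} + 5\right)) and decompose: f = - \frac{1373 x - 1189}{1620 \left(x^{2} + 5\right)} - \frac{85}{648 \left(x + 2\right)} - \frac{5}{108 \left(x - 1\right)} + \frac{1}{40 x} + \frac{1}{20 x^{2}}; each piece integrates to a log, atan, or power term.
F(x) = \frac{405 x \log{\left(x \right)} - 750 x \log{\left(x - 1 \right)} - 2125 x \log{\left(x + 2 \right)} - 6865 x \log{\left(x^{2} + 5 \right)} + 2378 \sqrt{5} x \operatorname{atan}{\left(\frac{\sqrt{5} x}{5} \right)} - 810}{16200 x} is an antiderivative of f.
Check: d/dx[\frac{405 x \log{\left(x \right)} - 750 x \log{\left(x - 1 \right)} - 2125 x \log{\left(x + 2 \right)} - 6865 x \log{\left(x^{2} + 5 \right)} + 2378 \sqrt{5} x \operatorname{atan}{\left(\frac{\sqrt{5} x}{5} \right)} - 810}{16200 x}] = \frac{- 6 x^{5} + 10 x^{3} - 6 x^{2} - 3}{6 x^{6} + 6 x^{5} + 18 x^{4} + 30 x^{3} - 60 x^{2}}, which equals f(x).
F(4) = - \frac{1373 \log{\left(21 \right)}}{3240} - \frac{85 \log{\left(6 \right)}}{648} - \frac{5 \log{\left(3 \right)}}{108} - \frac{1}{80} + \frac{\log{\left(4 \right)}}{40} + \frac{1189 \sqrt{5} \operatorname{atan}{\left(\frac{4 \sqrt{5}}{5} \right)}}{8100}; F(2) = - \frac{1373 \log{\left(9 \right)}}{3240} - \frac{85 \log{\left(4 \right)}}{648} - \frac{1}{40} + \frac{\log{\left(2 \right)}}{40} + \frac{1189 \sqrt{5} \operatorname{atan}{\left(\frac{2 \sqrt{5}}{5} \right)}}{8100}.
Integral = F(4) - F(2) = - \frac{1373 \log{\left(21 \right)}}{3240} - \frac{1189 \sqrt{5} \operatorname{atan}{\left(\frac{2 \sqrt{5}}{5} \right)}}{8100} - \frac{85 \log{\left(6 \right)}}{648} - \frac{5 \log{\left(3 \right)}}{108} - \frac{\log{\left(2 \right)}}{40} + \frac{1}{80} + \frac{253 \log{\left(4 \right)}}{1620} + \frac{1189 \sqrt{5} \operatorname{atan}{\left(\frac{4 \sqrt{5}}{5} \right)}}{8100} + \frac{1373 \log{\left(9 \right)}}{3240}.

Antiderivative: F(x) = \frac{405 x \log{\left(x \right)} - 750 x \log{\left(x - 1 \right)} - 2125 x \log{\left(x + 2 \right)} - 6865 x \log{\left(x^{2} + 5 \right)} + 2378 \sqrt{5} x \operatorname{atan}{\left(\frac{\sqrt{5} x}{5} \right)} - 810}{16200 x}; value = - \frac{1373 \log{\left(21 \right)}}{3240} - \frac{1189 \sqrt{5} \operatorname{atan}{\left(\frac{2 \sqrt{5}}{5} \right)}}{8100} - \frac{85 \log{\left(6 \right)}}{648} - \frac{5 \log{\left(3 \right)}}{108} - \frac{\log{\left(2 \right)}}{40} + \frac{1}{80} + \frac{253 \log{\left(4 \right)}}{1620} + \frac{1189 \sqrt{5} \operatorname{atan}{\left(\frac{4 \sqrt{5}}{5} \right)}}{8100} + \frac{1373 \log{\left(9 \right)}}{3240}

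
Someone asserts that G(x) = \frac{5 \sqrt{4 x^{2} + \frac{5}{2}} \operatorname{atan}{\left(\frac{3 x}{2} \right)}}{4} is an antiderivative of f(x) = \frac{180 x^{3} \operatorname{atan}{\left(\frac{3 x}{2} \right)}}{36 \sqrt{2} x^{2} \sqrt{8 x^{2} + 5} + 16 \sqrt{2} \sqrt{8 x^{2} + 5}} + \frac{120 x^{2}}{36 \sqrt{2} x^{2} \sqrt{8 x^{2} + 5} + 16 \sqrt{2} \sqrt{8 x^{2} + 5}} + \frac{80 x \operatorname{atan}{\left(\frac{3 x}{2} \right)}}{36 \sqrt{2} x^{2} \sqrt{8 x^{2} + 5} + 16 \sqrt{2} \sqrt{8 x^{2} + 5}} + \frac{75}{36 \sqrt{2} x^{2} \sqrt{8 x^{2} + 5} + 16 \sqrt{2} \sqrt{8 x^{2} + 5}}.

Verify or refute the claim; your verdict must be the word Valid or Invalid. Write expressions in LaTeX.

Invalid: d/dx[G] - f = \frac{180 x^{3} \sqrt{8 x^{2} + 5} \operatorname{atan}{\left(\frac{3 x}{2} \right)} + 120 x^{2} \sqrt{8 x^{2} + 5} + 80 x \sqrt{8 x^{2} + 5} \operatorname{atan}{\left(\frac{3 x}{2} \right)} + 75 \sqrt{8 x^{2} + 5}}{288 \sqrt{2} x^{4} + 308 \sqrt{2} x^{2} + 80 \sqrt{2}}, which is not 0.

d/dx[G] = \frac{180 x^{3} \operatorname{atan}{\left(\frac{3 x}{2} \right)} + 120 x^{2} + 80 x \operatorname{atan}{\left(\frac{3 x}{2} \right)} + 75}{18 \sqrt{2} x^{2} \sqrt{8 x^{2} + 5} + 8 \sqrt{2} \sqrt{8 x^{2} + 5}}
d/dx[G] - f(x) = \frac{180 x^{3} \sqrt{8 x^{2} + 5} \operatorname{atan}{\left(\frac{3 x}{2} \right)} + 120 x^{2} \sqrt{8 x^{2} + 5} + 80 x \sqrt{8 x^{2} + 5} \operatorname{atan}{\left(\frac{3 x}{2} \right)} + 75 \sqrt{8 x^{2} + 5}}{288 \sqrt{2} x^{4} + 308 \sqrt{2} x^{2} + 80 \sqrt{2}} != 0.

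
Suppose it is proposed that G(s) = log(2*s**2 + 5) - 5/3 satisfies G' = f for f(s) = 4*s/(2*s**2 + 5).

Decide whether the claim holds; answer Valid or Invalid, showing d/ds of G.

Valid. The derivative of G reproduces f.

d/ds[G] = 4*s/(2*s**2 + 5)
This equals f(s) exactly, so the claim holds.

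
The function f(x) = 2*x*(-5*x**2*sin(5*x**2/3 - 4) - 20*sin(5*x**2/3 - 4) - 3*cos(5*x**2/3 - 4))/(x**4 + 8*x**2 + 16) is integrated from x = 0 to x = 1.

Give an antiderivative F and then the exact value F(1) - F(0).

Antiderivative: F(x) = 3*cos(5*x**2/3 - 4)/(x**2 + 4); value = 3*cos(7/3)/5 - 3*cos(4)/4

Recognize the product-rule pattern: f = u'v + uv' with u = 3/(2*(x**2/2 + 2)), v = cos(5*x**2/3 - 4), so integration by parts undoes it.
F(x) = 3*cos(5*x**2/3 - 4)/(x**2 + 4) is an antiderivative of f.
Check: d/dx[3*cos(5*x**2/3 - 4)/(x**2 + 4)] = (-10*x**3*sin(5*x**2/3 - 4) - 40*x*sin(5*x**2/3 - 4) - 6*x*cos(5*x**2/3 - 4))/(x**4 + 8*x**2 + 16), which equals f(x).
F(1) = 3*cos(7/3)/5; F(0) = 3*cos(4)/4.
Integral = F(1) - F(0) = 3*cos(7/3)/5 - 3*cos(4)/4.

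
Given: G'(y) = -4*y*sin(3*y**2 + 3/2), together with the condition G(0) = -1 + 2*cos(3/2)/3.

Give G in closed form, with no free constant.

G(y) = 2*cos(3*y**2 + 3/2)/3 - 1

The substitution u = 3*y**2 + 3/2 works: G'(y) is exactly (dG/du)*(du/dy) for that inner function.
A general antiderivative is 2*cos(3*y**2 + 3/2)/3 + C.
The condition gives C = -1 + 2*cos(3/2)/3 - (2*cos(3/2)/3) = -1.
So G(y) = 2*cos(3*y**2 + 3/2)/3 - 1.
Check: d/dy[2*cos(3*y**2 + 3/2)/3 - 1] = -4*y*sin(3*y**2 + 3/2) = G'(y).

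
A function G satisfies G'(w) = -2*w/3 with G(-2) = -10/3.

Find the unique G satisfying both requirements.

G(w) = (-w**2 - 6)/3

The proposed G(w) is checked by its d/dw: the result must match the given G'(w).
A general antiderivative is -w**2/3 - 2 + C.
The condition gives C = -10/3 - (-10/3) = 0.
So G(w) = (-w**2 - 6)/3.
Check: d/dw[(-w**2 - 6)/3] = -2*w/3 = G'(w).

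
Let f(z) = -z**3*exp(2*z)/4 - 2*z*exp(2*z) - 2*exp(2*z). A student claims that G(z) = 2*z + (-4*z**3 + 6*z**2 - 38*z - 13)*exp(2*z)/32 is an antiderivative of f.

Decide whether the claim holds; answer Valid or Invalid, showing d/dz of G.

Invalid: d/dz[G] - f = 2, which is not 0.

d/dz[G] = -z**3*exp(2*z)/4 - 2*z*exp(2*z) - 2*exp(2*z) + 2
d/dz[G] - f(z) = 2 != 0.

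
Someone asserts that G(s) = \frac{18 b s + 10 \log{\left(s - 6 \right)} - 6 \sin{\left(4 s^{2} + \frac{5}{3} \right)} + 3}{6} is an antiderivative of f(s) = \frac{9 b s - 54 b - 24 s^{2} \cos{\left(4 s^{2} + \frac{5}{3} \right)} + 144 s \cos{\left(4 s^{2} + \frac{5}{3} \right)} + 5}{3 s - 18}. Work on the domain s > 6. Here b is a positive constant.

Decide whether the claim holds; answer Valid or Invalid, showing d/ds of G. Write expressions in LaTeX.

Valid. The derivative of G reproduces f.

d/ds[G] = \frac{9 b s - 54 b - 24 s^{2} \cos{\left(4 s^{2} + \frac{5}{3} \right)} + 144 s \cos{\left(4 s^{2} + \frac{5}{3} \right)} + 5}{3 s - 18}
This equals f(s) exactly, so the claim holds.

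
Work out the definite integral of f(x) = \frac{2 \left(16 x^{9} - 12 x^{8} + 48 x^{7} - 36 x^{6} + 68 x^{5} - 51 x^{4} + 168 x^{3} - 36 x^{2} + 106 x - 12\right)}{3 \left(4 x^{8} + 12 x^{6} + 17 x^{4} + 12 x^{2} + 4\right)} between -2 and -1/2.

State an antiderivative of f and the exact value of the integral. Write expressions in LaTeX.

Antiderivative: F(x) = \frac{32 x^{6} - 48 x^{5} + 66 x^{4} - 72 x^{3} + 59 x^{2} - 48 x - 102}{12 \left(2 x^{4} + 3 x^{2} + 2\right)}; value = - \frac{259}{23}

Since d/dx undoes antidifferentiation here, F'(x) = f(x) is required of F(x).
F(x) = \frac{32 x^{6} - 48 x^{5} + 66 x^{4} - 72 x^{3} + 59 x^{2} - 48 x - 102}{12 \left(2 x^{4} + 3 x^{2} + 2\right)} is an antiderivative of f.
Check: d/dx[\frac{32 x^{6} - 48 x^{5} + 66 x^{4} - 72 x^{3} + 59 x^{2} - 48 x - 102}{12 \left(2 x^{4} + 3 x^{2} + 2\right)}] = \frac{32 x^{9} - 24 x^{8} + 96 x^{7} - 72 x^{6} + 136 x^{5} - 102 x^{4} + 336 x^{3} - 72 x^{2} + 212 x - 24}{12 x^{8} + 36 x^{6} + 51 x^{4} + 36 x^{2} + 12}, which equals f(x).
F(-1/2) = - \frac{385}{276}; F(-2) = \frac{2723}{276}.
Integral = F(-1/2) - F(-2) = - \frac{259}{23}.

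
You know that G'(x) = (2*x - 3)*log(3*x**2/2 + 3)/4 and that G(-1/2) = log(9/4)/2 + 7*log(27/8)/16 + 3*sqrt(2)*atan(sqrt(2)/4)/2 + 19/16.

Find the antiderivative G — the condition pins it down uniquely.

A first test for any G(x): its x-derivative must equal the given G'(x).
A general antiderivative is -x**2/4 + 3*x/2 + (x**2/4 - 3*x/4)*log(3*x**2/2 + 3) + log(x**2 + 2)/2 - 3*sqrt(2)*atan(sqrt(2)*x/2)/2 + C.
The condition gives C = log(9/4)/2 + 7*log(27/8)/16 + 3*sqrt(2)*atan(sqrt(2)/4)/2 + 19/16 - (-13/16 + log(9/4)/2 + 7*log(27/8)/16 + 3*sqrt(2)*atan(sqrt(2)/4)/2) = 2.
So G(x) = -x**2/4 + 3*x/2 + (x**2/4 - 3*x/4)*log(3*x**2/2 + 3) + log(x**2 + 2)/2 - 3*sqrt(2)*atan(sqrt(2)*x/2)/2 + 2.
Check: d/dx[-x**2/4 + 3*x/2 + (x**2/4 - 3*x/4)*log(3*x**2/2 + 3) + log(x**2 + 2)/2 - 3*sqrt(2)*atan(sqrt(2)*x/2)/2 + 2] = x*log(x**2/2 + 1)/2 + x*log(3)/2 - 3*log(x**2/2 + 1)/4 - 3*log(3)/4, which equals G'(x).

G(x) = -x**2/4 + 3*x/2 + (x**2/4 - 3*x/4)*log(3*x**2/2 + 3) + log(x**2 + 2)/2 - 3*sqrt(2)*atan(sqrt(2)*x/2)/2 + 2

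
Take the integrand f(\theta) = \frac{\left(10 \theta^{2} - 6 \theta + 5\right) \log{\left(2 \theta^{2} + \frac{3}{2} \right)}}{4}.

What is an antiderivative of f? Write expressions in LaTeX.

An antiderivative is F(\theta) = \frac{5 \theta^{3} \log{\left(2 \theta^{2} + \frac{3}{2} \right)}}{6} - \frac{5 \theta^{3}}{9} - \frac{3 \theta^{2} \log{\left(2 \theta^{2} + \frac{3}{2} \right)}}{4} + \frac{3 \theta^{2}}{4} + \frac{5 \theta \log{\left(2 \theta^{2} + \frac{3}{2} \right)}}{4} - \frac{5 \theta}{4} - \frac{9 \log{\left(\theta^{2} + \frac{3}{4} \right)}}{16} + \frac{5 \sqrt{3} \operatorname{atan}{\left(\frac{2 \sqrt{3} \theta}{3} \right)}}{8}.

For F(\theta) to be correct the identity F'(\theta) - f(\theta) = 0 must hold.
Check: d/d\theta[\frac{5 \theta^{3} \log{\left(2 \theta^{2} + \frac{3}{2} \right)}}{6} - \frac{5 \theta^{3}}{9} - \frac{3 \theta^{2} \log{\left(2 \theta^{2} + \frac{3}{2} \right)}}{4} + \frac{3 \theta^{2}}{4} + \frac{5 \theta \log{\left(2 \theta^{2} + \frac{3}{2} \right)}}{4} - \frac{5 \theta}{4} - \frac{9 \log{\left(\theta^{2} + \frac{3}{4} \right)}}{16} + \frac{5 \sqrt{3} \operatorname{atan}{\left(\frac{2 \sqrt{3} \theta}{3} \right)}}{8}] = \frac{5 \theta^{2} \log{\left(2 \theta^{2} + \frac{3}{2} \right)}}{2} - \frac{3 \theta \log{\left(2 \theta^{2} + \frac{3}{2} \right)}}{2} + \frac{5 \log{\left(2 \theta^{2} + \frac{3}{2} \right)}}{4}, which equals f(\theta).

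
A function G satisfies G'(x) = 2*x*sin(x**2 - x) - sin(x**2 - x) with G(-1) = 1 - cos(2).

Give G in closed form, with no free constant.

G'(x) matches the chain-rule pattern g'(h)*h' with inner function h(x) = x**2 - x; substituting u = h(x) collapses the integral.
A general antiderivative is -cos(x**2 - x) + C.
The condition gives C = 1 - cos(2) - (-cos(2)) = 1.
So G(x) = 1 - cos(x**2 - x).
Check: d/dx[1 - cos(x**2 - x)] = 2*x*sin(x**2 - x) - sin(x**2 - x) = G'(x).

G(x) = 1 - cos(x**2 - x)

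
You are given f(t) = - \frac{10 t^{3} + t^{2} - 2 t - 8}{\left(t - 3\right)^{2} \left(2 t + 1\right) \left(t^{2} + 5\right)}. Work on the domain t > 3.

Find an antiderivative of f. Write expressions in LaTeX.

Factor the denominator (\left(t - 3\right)^{2} \left(2 t + 1\right) \left(t^{2} + 5\right)) and decompose: f = \frac{13 \left(127 t + 52\right)}{2058 \left(t^{2} + 5\right)} + \frac{128}{1029 \left(2 t + 1\right)} - \frac{593}{686 \left(t - 3\right)} - \frac{265}{98 \left(t - 3\right)^{2}}; each piece integrates to a log, atan, or power term.
Check: d/dt[\frac{- 17790 t \log{\left(t - 3 \right)} + 1280 t \log{\left(t + \frac{1}{2} \right)} + 8255 t \log{\left(t^{2} + 5 \right)} + 1352 \sqrt{5} t \operatorname{atan}{\left(\frac{\sqrt{5} t}{5} \right)} + 53370 \log{\left(t - 3 \right)} - 3840 \log{\left(t + \frac{1}{2} \right)} - 24765 \log{\left(t^{2} + 5 \right)} - 4056 \sqrt{5} \operatorname{atan}{\left(\frac{\sqrt{5} t}{5} \right)} + 55650}{20580 t - 61740}] = \frac{- 10 t^{3} - t^{2} + 2 t + 8}{2 t^{5} - 11 t^{4} + 22 t^{3} - 46 t^{2} + 60 t + 45}, which equals f(t).

An antiderivative is F(t) = \frac{- 17790 t \log{\left(t - 3 \right)} + 1280 t \log{\left(t + \frac{1}{2} \right)} + 8255 t \log{\left(t^{2} + 5 \right)} + 1352 \sqrt{5} t \operatorname{atan}{\left(\frac{\sqrt{5} t}{5} \right)} + 53370 \log{\left(t - 3 \right)} - 3840 \log{\left(t + \frac{1}{2} \right)} - 24765 \log{\left(t^{2} + 5 \right)} - 4056 \sqrt{5} \operatorname{atan}{\left(\frac{\sqrt{5} t}{5} \right)} + 55650}{20580 t - 61740}.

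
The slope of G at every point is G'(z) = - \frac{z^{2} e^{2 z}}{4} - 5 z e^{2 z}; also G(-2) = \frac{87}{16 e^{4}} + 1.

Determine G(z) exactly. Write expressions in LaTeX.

G(z) = - \frac{z^{2} e^{2 z}}{8} - \frac{19 z e^{2 z}}{8} + \frac{19 e^{2 z}}{16} + 1

Recognize the product-rule pattern: G'(z) = u'v + uv' with u = - \frac{z^{2}}{8} - \frac{19 z}{8} + \frac{19}{16}, v = e^{2 z}, so integration by parts undoes it.
A general antiderivative is \frac{\left(- 2 z^{2} - 38 z + 19\right) e^{2 z}}{16} + C.
The condition gives C = \frac{87}{16 e^{4}} + 1 - (\frac{87}{16 e^{4}}) = 1.
So G(z) = - \frac{z^{2} e^{2 z}}{8} - \frac{19 z e^{2 z}}{8} + \frac{19 e^{2 z}}{16} + 1.
Check: d/dz[- \frac{z^{2} e^{2 z}}{8} - \frac{19 z e^{2 z}}{8} + \frac{19 e^{2 z}}{16} + 1] = - \frac{z^{2} e^{2 z}}{4} - 5 z e^{2 z} = G'(z).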